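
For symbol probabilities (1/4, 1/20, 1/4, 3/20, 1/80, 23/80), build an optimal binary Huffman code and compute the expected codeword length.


Huffman construction (repeatedly merge the two least-probable nodes; each merge adds 1 bit to every symbol beneath it): 1/80 + 1/20 = 1/16; 1/16 + 3/20 = 17/80; 17/80 + 1/4 = 37/80; 1/4 + 23/80 = 43/80; 37/80 + 43/80 = 1. Resulting codeword lengths (in the order the probabilities were given): (2, 4, 2, 3, 4, 2). L_avg = sum(p_i * l_i) = 1/4*2 + 1/20*4 + 1/4*2 + 3/20*3 + 1/80*4 + 23/80*2 = 91/40 = 2.275

2.275 bits


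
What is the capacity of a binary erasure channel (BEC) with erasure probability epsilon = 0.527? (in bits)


C = 1 - epsilon = 1 - 0.527 = 0.473

0.473 bits


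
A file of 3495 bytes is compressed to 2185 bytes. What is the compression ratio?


Ratio = original / compressed = 3495 / 2185 = 1.5995

1.5995


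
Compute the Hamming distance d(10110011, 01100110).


Count differing positions: ^ ^ . ^ . ^ . ^ = 5 differences

5


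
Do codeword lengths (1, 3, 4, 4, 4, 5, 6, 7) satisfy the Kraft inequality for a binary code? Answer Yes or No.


Kraft sum = sum(2^(-l_i)) = 0.8672, need <= 1. Result: satisfied (a binary prefix-free code with these lengths exists)

Yes


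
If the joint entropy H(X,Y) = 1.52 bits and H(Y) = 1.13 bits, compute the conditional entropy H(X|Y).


H(X|Y) = H(X,Y) - H(Y) = 1.52 - 1.13 = 0.39

0.39 bits


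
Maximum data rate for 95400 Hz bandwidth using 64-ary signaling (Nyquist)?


Rate = 2 * B * log2(M) = 2 * 95400 * 6.0 = 1144800.0

1144800.0 bps


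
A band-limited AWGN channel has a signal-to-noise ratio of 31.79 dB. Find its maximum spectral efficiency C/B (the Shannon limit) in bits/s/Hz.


SNR_linear = 10^(31.79/10) = 1510.0802; C/B = log2(1 + SNR_linear) = log2(1 + 1510.0802) = 10.5614

10.5614 bits/s/Hz


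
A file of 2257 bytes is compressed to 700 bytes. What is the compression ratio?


Ratio = original / compressed = 2257 / 700 = 3.2243

3.2243


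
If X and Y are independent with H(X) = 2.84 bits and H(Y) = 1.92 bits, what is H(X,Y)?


For independent variables, H(X,Y) = H(X) + H(Y) = 2.84 + 1.92 = 4.76

4.76 bits


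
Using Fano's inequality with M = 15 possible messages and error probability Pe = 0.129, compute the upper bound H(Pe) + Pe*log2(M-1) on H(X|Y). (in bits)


H(Pe) = -Pe*log2(Pe) - (1-Pe)*log2(1-Pe) = -0.129*log2(0.129) - 0.871*log2(0.871) = 0.381138 + 0.173551 = 0.5547. Pe*log2(M-1) = 0.129*log2(14) = 0.491149. Bound = H(Pe) + Pe*log2(M-1) = 0.381138 + 0.173551 + 0.491149 = 1.0458

1.0458 bits


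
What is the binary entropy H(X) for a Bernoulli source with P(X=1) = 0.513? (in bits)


H = -p*log2(p) - (1-p)*log2(1-p). -0.513*log2(0.513) = 0.494003; -0.487*log2(0.487) = 0.505509. H = 0.494003 + 0.505509 = 0.9995

0.9995 bits


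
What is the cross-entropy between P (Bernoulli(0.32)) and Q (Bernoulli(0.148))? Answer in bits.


H(P,Q) = -p*log2(q) - (1-p)*log2(1-q). -0.32*log2(0.148) = 0.882026; -0.68*log2(0.852) = 0.157131. H(P,Q) = 0.882026 + 0.157131 = 1.0392

1.0392 bits


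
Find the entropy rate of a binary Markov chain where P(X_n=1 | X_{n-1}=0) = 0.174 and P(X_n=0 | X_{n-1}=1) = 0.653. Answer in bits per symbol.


Stationary distribution: pi_0 = p10/(p01+p10) = 0.7896, pi_1 = 0.2104. Entropy rate H' = pi_0*H(p01) + pi_1*H(p10) = 0.7896*0.6668 + 0.2104*0.9314 = 0.7224

0.7224 bits/symbol


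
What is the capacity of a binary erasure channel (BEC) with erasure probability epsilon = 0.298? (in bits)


C = 1 - epsilon = 1 - 0.298 = 0.702

0.702 bits


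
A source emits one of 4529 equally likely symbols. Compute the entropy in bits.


H = log2(n) = log2(4529) = 12.145

12.145 bits


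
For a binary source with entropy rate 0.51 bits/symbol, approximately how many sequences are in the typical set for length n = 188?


log2|A_typical| = nH = 188 * 0.51 = 95.88, so |A_typical| ~ 2^95.88 = 7.290e+28

7.290e+28


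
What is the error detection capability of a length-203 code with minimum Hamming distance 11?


Detection capability = d_min - 1 = 11 - 1 = 10

10 errors


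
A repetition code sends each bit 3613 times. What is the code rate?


Rate = k/n = 1/3613

1/3613


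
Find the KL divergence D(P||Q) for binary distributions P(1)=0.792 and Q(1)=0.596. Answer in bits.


KL = p*log2(p/q) + (1-p)*log2((1-p)/(1-q)) = 0.792*log2(0.792/0.596) + 0.208*log2(0.208/0.404) = 0.1257

0.1257 bits


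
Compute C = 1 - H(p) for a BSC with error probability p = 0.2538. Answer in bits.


H(p) = -p*log2(p) - (1-p)*log2(1-p) = -0.2538*log2(0.2538) - 0.7462*log2(0.7462) = 0.502076 + 0.315169 = 0.8172. C = 1 - H(p) = 1 - 0.8172 = 0.1828

0.1828 bits


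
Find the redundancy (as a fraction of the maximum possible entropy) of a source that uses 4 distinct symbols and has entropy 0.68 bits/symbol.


H_max = log2(K) = log2(4) = 2.0 bits/symbol. Redundancy = 1 - H/H_max = 1 - 0.68/2.0 = 1 - 0.34 = 0.66

0.66


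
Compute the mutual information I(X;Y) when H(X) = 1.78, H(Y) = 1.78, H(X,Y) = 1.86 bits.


I(X;Y) = H(X) + H(Y) - H(X,Y) = 1.78 + 1.78 - 1.86 = 1.7

1.7 bits


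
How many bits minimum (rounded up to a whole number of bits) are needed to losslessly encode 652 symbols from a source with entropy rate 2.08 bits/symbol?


Minimum bits >= n * H = 652 * 2.08 = 1356.16, rounded up to a whole number of bits = 1357

1357 bits


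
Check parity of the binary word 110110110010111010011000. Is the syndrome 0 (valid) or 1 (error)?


Syndrome = XOR of all bits = 1 XOR 1 XOR 0 XOR 1 XOR 1 XOR 0 XOR 1 XOR 1 XOR 0 XOR 0 XOR 1 XOR 0 XOR 1 XOR 1 XOR 1 XOR 0 XOR 1 XOR 0 XOR 0 XOR 1 XOR 1 XOR 0 XOR 0 XOR 0 = 1

1


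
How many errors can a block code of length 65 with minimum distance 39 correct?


Correction capability = floor((d-1)/2) = floor((39-1)/2) = 19

19 errors


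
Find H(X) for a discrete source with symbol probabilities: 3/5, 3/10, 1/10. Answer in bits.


H = -sum(p_i * log2(p_i)). Terms: -(3/5)*log2(3/5) = 0.442179; -(3/10)*log2(3/10) = 0.521090; -(1/10)*log2(1/10) = 0.332193. H = 0.442179 + 0.521090 + 0.332193 = 1.2955

1.2955 bits


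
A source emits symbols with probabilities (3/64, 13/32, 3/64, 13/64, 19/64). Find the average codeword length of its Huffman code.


Huffman construction (repeatedly merge the two least-probable nodes; each merge adds 1 bit to every symbol beneath it): 3/64 + 3/64 = 3/32; 3/32 + 13/64 = 19/64; 19/64 + 19/64 = 19/32; 13/32 + 19/32 = 1. Resulting codeword lengths (in the order the probabilities were given): (4, 1, 4, 3, 2). L_avg = sum(p_i * l_i) = 3/64*4 + 13/32*1 + 3/64*4 + 13/64*3 + 19/64*2 = 127/64 = 1.9844

1.9844 bits


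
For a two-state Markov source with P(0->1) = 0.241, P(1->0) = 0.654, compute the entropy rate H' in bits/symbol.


Stationary distribution: pi_0 = p10/(p01+p10) = 0.7307, pi_1 = 0.2693. Entropy rate H' = pi_0*H(p01) + pi_1*H(p10) = 0.7307*0.7967 + 0.2693*0.9304 = 0.8327

0.8327 bits/symbol


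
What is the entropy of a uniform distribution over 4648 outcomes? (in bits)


H = log2(n) = log2(4648) = 12.1824

12.1824 bits


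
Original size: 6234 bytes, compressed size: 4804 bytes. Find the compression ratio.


Ratio = original / compressed = 6234 / 4804 = 1.2977

1.2977


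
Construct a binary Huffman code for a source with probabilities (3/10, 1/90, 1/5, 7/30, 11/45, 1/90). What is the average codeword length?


Huffman construction (repeatedly merge the two least-probable nodes; each merge adds 1 bit to every symbol beneath it): 1/90 + 1/90 = 1/45; 1/45 + 1/5 = 2/9; 2/9 + 7/30 = 41/90; 11/45 + 3/10 = 49/90; 41/90 + 49/90 = 1. Resulting codeword lengths (in the order the probabilities were given): (2, 4, 3, 2, 2, 4). L_avg = sum(p_i * l_i) = 3/10*2 + 1/90*4 + 1/5*3 + 7/30*2 + 11/45*2 + 1/90*4 = 101/45 = 2.2444

2.2444 bits


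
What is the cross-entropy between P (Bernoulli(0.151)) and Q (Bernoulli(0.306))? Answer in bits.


H(P,Q) = -p*log2(q) - (1-p)*log2(1-q). -0.151*log2(0.306) = 0.257968; -0.849*log2(0.694) = 0.447417. H(P,Q) = 0.257968 + 0.447417 = 0.7054

0.7054 bits


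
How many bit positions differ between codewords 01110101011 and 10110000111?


Count differing positions: ^ ^ . . . ^ . ^ ^ . . = 5 differences

5


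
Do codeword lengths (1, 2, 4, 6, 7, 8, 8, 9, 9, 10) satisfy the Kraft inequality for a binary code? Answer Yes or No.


Kraft sum = sum(2^(-l_i)) = 0.8486, need <= 1. Result: satisfied (a binary prefix-free code with these lengths exists)

Yes


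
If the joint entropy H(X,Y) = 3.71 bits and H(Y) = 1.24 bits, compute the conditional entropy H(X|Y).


H(X|Y) = H(X,Y) - H(Y) = 3.71 - 1.24 = 2.47

2.47 bits


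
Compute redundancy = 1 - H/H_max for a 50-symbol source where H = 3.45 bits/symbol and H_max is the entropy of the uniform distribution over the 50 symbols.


H_max = log2(K) = log2(50) = 5.6439 bits/symbol. Redundancy = 1 - H/H_max = 1 - 3.45/5.6439 = 1 - 0.6113 = 0.3887

0.3887


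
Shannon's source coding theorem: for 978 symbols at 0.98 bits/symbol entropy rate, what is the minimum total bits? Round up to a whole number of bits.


Minimum bits >= n * H = 978 * 0.98 = 958.44, rounded up to a whole number of bits = 959

959 bits


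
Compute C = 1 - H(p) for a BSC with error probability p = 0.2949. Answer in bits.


H(p) = -p*log2(p) - (1-p)*log2(1-p) = -0.2949*log2(0.2949) - 0.7051*log2(0.7051) = 0.519526 + 0.355441 = 0.875. C = 1 - H(p) = 1 - 0.875 = 0.125

0.125 bits


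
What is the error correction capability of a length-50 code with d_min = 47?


Correction capability = floor((d-1)/2) = floor((47-1)/2) = 23

23 errors


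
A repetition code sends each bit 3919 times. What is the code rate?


Rate = k/n = 1/3919

1/3919


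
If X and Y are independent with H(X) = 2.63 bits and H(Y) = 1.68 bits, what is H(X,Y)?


For independent variables, H(X,Y) = H(X) + H(Y) = 2.63 + 1.68 = 4.31

4.31 bits


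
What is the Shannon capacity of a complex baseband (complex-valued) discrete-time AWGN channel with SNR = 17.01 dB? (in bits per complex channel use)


SNR_linear = 10^(17.01/10) = 50.2343; C = log2(1 + SNR_linear) = log2(1 + 50.2343) = 5.679

5.679 bits/channel use


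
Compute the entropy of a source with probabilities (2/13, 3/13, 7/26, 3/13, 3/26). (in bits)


H = -sum(p_i * log2(p_i)). Terms: -(2/13)*log2(2/13) = 0.415452; -(3/13)*log2(3/13) = 0.488187; -(7/26)*log2(7/26) = 0.509677; -(3/13)*log2(3/13) = 0.488187; -(3/26)*log2(3/26) = 0.359478. H = 0.415452 + 0.488187 + 0.509677 + 0.488187 + 0.359478 = 2.261

2.261 bits


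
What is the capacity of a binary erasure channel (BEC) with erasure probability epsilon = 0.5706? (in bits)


C = 1 - epsilon = 1 - 0.5706 = 0.4294

0.4294 bits


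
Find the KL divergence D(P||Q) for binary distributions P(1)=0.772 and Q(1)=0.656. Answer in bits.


KL = p*log2(p/q) + (1-p)*log2((1-p)/(1-q)) = 0.772*log2(0.772/0.656) + 0.228*log2(0.228/0.344) = 0.0461

0.0461 bits


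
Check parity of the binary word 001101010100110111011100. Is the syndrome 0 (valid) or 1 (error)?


Syndrome = XOR of all bits = 0 XOR 0 XOR 1 XOR 1 XOR 0 XOR 1 XOR 0 XOR 1 XOR 0 XOR 1 XOR 0 XOR 0 XOR 1 XOR 1 XOR 0 XOR 1 XOR 1 XOR 1 XOR 0 XOR 1 XOR 1 XOR 1 XOR 0 XOR 0 = 1

1


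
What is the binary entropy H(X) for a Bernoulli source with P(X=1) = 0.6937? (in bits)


H = -p*log2(p) - (1-p)*log2(1-p). -0.6937*log2(0.6937) = 0.366007; -0.3063*log2(0.3063) = 0.522849. H = 0.366007 + 0.522849 = 0.8889

0.8889 bits


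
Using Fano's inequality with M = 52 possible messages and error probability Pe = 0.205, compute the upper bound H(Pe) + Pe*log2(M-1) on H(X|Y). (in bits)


H(Pe) = -Pe*log2(Pe) - (1-Pe)*log2(1-Pe) = -0.205*log2(0.205) - 0.795*log2(0.795) = 0.468692 + 0.263124 = 0.7318. Pe*log2(M-1) = 0.205*log2(51) = 1.162847. Bound = H(Pe) + Pe*log2(M-1) = 0.468692 + 0.263124 + 1.162847 = 1.8947

1.8947 bits


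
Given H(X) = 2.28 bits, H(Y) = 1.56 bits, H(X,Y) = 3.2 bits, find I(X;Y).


I(X;Y) = H(X) + H(Y) - H(X,Y) = 2.28 + 1.56 - 3.2 = 0.64

0.64 bits


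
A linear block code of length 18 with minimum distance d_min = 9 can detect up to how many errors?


Detection capability = d_min - 1 = 9 - 1 = 8

8 errors


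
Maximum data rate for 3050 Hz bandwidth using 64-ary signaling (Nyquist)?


Rate = 2 * B * log2(M) = 2 * 3050 * 6.0 = 36600.0

36600.0 bps


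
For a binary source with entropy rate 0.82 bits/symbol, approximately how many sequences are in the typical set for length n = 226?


log2|A_typical| = nH = 226 * 0.82 = 185.32, so |A_typical| ~ 2^185.32 = 6.122e+55

6.122e+55


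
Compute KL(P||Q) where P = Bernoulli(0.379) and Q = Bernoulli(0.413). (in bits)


KL = p*log2(p/q) + (1-p)*log2((1-p)/(1-q)) = 0.379*log2(0.379/0.413) + 0.621*log2(0.621/0.587) = 0.0035

0.0035 bits


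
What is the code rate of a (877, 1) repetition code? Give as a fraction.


Rate = k/n = 1/877

1/877


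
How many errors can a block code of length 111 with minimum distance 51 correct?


Correction capability = floor((d-1)/2) = floor((51-1)/2) = 25

25 errors


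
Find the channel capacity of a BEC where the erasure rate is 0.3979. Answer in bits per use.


C = 1 - epsilon = 1 - 0.3979 = 0.6021

0.6021 bits


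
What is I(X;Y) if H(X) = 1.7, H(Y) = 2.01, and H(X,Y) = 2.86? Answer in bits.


I(X;Y) = H(X) + H(Y) - H(X,Y) = 1.7 + 2.01 - 2.86 = 0.85

0.85 bits


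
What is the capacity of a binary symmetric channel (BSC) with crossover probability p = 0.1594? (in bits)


H(p) = -p*log2(p) - (1-p)*log2(1-p) = -0.1594*log2(0.1594) - 0.8406*log2(0.8406) = 0.422295 + 0.210578 = 0.6329. C = 1 - H(p) = 1 - 0.6329 = 0.3671

0.3671 bits


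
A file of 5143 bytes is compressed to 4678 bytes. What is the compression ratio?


Ratio = original / compressed = 5143 / 4678 = 1.0994

1.0994


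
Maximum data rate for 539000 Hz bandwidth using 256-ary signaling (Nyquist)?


Rate = 2 * B * log2(M) = 2 * 539000 * 8.0 = 8624000.0

8624000.0 bps


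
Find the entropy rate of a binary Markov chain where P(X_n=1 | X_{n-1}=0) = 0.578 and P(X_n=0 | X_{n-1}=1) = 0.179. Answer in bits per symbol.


Stationary distribution: pi_0 = p10/(p01+p10) = 0.2365, pi_1 = 0.7635. Entropy rate H' = pi_0*H(p01) + pi_1*H(p10) = 0.2365*0.9824 + 0.7635*0.6779 = 0.7499

0.7499 bits/symbol


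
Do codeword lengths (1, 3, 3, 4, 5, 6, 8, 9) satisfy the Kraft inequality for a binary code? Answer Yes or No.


Kraft sum = sum(2^(-l_i)) = 0.8652, need <= 1. Result: satisfied (a binary prefix-free code with these lengths exists)

Yes


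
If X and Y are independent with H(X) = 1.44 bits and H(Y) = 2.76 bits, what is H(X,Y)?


For independent variables, H(X,Y) = H(X) + H(Y) = 1.44 + 2.76 = 4.2

4.2 bits


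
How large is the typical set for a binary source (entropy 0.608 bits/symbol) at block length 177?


log2|A_typical| = nH = 177 * 0.608 = 107.616, so |A_typical| ~ 2^107.616 = 2.487e+32

2.487e+32


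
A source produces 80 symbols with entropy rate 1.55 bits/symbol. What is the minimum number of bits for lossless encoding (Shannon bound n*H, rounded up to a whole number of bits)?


Minimum bits >= n * H = 80 * 1.55 = 124.0, rounded up to a whole number of bits = 124

124 bits


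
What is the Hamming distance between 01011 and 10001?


Count differing positions: ^ ^ . ^ . = 3 differences

3


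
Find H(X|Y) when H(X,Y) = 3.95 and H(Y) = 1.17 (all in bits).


H(X|Y) = H(X,Y) - H(Y) = 3.95 - 1.17 = 2.78

2.78 bits


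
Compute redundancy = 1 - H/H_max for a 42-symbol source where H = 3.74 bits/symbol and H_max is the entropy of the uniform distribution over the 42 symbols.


H_max = log2(K) = log2(42) = 5.3923 bits/symbol. Redundancy = 1 - H/H_max = 1 - 3.74/5.3923 = 1 - 0.6936 = 0.3064

0.3064


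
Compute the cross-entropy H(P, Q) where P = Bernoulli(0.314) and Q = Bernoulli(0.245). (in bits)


H(P,Q) = -p*log2(q) - (1-p)*log2(1-q). -0.314*log2(0.245) = 0.637152; -0.686*log2(0.755) = 0.278140. H(P,Q) = 0.637152 + 0.278140 = 0.9153

0.9153 bits


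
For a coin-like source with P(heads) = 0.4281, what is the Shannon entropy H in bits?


H = -p*log2(p) - (1-p)*log2(1-p). -0.4281*log2(0.4281) = 0.523986; -0.5719*log2(0.5719) = 0.461046. H = 0.523986 + 0.461046 = 0.985

0.985 bits


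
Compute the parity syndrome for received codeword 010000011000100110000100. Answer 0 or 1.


Syndrome = XOR of all bits = 0 XOR 1 XOR 0 XOR 0 XOR 0 XOR 0 XOR 0 XOR 1 XOR 1 XOR 0 XOR 0 XOR 0 XOR 1 XOR 0 XOR 0 XOR 1 XOR 1 XOR 0 XOR 0 XOR 0 XOR 0 XOR 1 XOR 0 XOR 0 = 1

1


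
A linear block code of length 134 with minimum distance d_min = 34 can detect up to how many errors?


Detection capability = d_min - 1 = 34 - 1 = 33

33 errors


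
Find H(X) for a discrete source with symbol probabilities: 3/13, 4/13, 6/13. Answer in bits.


H = -sum(p_i * log2(p_i)). Terms: -(3/13)*log2(3/13) = 0.488187; -(4/13)*log2(4/13) = 0.523212; -(6/13)*log2(6/13) = 0.514836. H = 0.488187 + 0.523212 + 0.514836 = 1.5262

1.5262 bits


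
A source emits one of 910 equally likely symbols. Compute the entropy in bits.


H = log2(n) = log2(910) = 9.8297

9.8297 bits


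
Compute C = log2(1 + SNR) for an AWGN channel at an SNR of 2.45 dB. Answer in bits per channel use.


SNR_linear = 10^(2.45/10) = 1.7579; C = log2(1 + SNR_linear) = log2(1 + 1.7579) = 1.4636

1.4636 bits/channel use


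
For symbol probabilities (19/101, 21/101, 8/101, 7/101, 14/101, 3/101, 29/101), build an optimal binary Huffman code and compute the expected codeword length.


Huffman construction (repeatedly merge the two least-probable nodes; each merge adds 1 bit to every symbol beneath it): 3/101 + 7/101 = 10/101; 8/101 + 10/101 = 18/101; 14/101 + 18/101 = 32/101; 19/101 + 21/101 = 40/101; 29/101 + 32/101 = 61/101; 40/101 + 61/101 = 1. Resulting codeword lengths (in the order the probabilities were given): (2, 2, 4, 5, 3, 5, 2). L_avg = sum(p_i * l_i) = 19/101*2 + 21/101*2 + 8/101*4 + 7/101*5 + 14/101*3 + 3/101*5 + 29/101*2 = 262/101 = 2.5941

2.5941 bits


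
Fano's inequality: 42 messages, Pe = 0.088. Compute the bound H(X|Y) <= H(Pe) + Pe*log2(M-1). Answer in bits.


H(Pe) = -Pe*log2(Pe) - (1-Pe)*log2(1-Pe) = -0.088*log2(0.088) - 0.912*log2(0.912) = 0.308559 + 0.121200 = 0.4298. Pe*log2(M-1) = 0.088*log2(41) = 0.471465. Bound = H(Pe) + Pe*log2(M-1) = 0.308559 + 0.121200 + 0.471465 = 0.9012

0.9012 bits


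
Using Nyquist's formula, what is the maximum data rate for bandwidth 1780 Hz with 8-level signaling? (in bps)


Rate = 2 * B * log2(M) = 2 * 1780 * 3.0 = 10680.0

10680.0 bps


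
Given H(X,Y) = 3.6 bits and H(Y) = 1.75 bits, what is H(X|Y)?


H(X|Y) = H(X,Y) - H(Y) = 3.6 - 1.75 = 1.85

1.85 bits


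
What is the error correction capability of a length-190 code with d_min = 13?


Correction capability = floor((d-1)/2) = floor((13-1)/2) = 6

6 errors


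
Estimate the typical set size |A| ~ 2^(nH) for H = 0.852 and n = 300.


log2|A_typical| = nH = 300 * 0.852 = 255.6, so |A_typical| ~ 2^255.6 = 8.775e+76

8.775e+76


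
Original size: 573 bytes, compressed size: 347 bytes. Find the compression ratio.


Ratio = original / compressed = 573 / 347 = 1.6513

1.6513


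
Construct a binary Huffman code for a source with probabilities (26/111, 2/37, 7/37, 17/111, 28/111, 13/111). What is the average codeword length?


Huffman construction (repeatedly merge the two least-probable nodes; each merge adds 1 bit to every symbol beneath it): 2/37 + 13/111 = 19/111; 17/111 + 19/111 = 12/37; 7/37 + 26/111 = 47/111; 28/111 + 12/37 = 64/111; 47/111 + 64/111 = 1. Resulting codeword lengths (in the order the probabilities were given): (2, 4, 2, 3, 2, 4). L_avg = sum(p_i * l_i) = 26/111*2 + 2/37*4 + 7/37*2 + 17/111*3 + 28/111*2 + 13/111*4 = 277/111 = 2.4955

2.4955 bits


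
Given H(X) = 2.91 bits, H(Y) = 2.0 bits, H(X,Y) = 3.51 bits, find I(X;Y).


I(X;Y) = H(X) + H(Y) - H(X,Y) = 2.91 + 2.0 - 3.51 = 1.4

1.4 bits


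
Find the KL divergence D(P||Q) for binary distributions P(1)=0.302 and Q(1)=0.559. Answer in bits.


KL = p*log2(p/q) + (1-p)*log2((1-p)/(1-q)) = 0.302*log2(0.302/0.559) + 0.698*log2(0.698/0.441) = 0.1941

0.1941 bits


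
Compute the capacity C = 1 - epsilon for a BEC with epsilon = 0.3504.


C = 1 - epsilon = 1 - 0.3504 = 0.6496

0.6496 bits


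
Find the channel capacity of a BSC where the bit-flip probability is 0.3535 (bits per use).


H(p) = -p*log2(p) - (1-p)*log2(1-p) = -0.3535*log2(0.3535) - 0.6465*log2(0.6465) = 0.530327 + 0.406828 = 0.9372. C = 1 - H(p) = 1 - 0.9372 = 0.0628

0.0628 bits


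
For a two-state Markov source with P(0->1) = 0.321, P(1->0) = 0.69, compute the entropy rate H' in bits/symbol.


Stationary distribution: pi_0 = p10/(p01+p10) = 0.6825, pi_1 = 0.3175. Entropy rate H' = pi_0*H(p01) + pi_1*H(p10) = 0.6825*0.9055 + 0.3175*0.8932 = 0.9016

0.9016 bits/symbol


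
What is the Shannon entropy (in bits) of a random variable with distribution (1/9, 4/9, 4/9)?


H = -sum(p_i * log2(p_i)). Terms: -(1/9)*log2(1/9) = 0.352214; -(4/9)*log2(4/9) = 0.519967; -(4/9)*log2(4/9) = 0.519967. H = 0.352214 + 0.519967 + 0.519967 = 1.3921

1.3921 bits


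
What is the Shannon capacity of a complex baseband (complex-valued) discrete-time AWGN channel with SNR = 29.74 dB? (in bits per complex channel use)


SNR_linear = 10^(29.74/10) = 941.8896; C = log2(1 + SNR_linear) = log2(1 + 941.8896) = 9.8809

9.8809 bits/channel use


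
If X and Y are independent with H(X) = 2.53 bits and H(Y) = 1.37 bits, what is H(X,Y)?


For independent variables, H(X,Y) = H(X) + H(Y) = 2.53 + 1.37 = 3.9

3.9 bits


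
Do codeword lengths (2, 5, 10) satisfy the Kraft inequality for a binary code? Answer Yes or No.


Kraft sum = sum(2^(-l_i)) = 0.2822, need <= 1. Result: satisfied (a binary prefix-free code with these lengths exists)

Yes


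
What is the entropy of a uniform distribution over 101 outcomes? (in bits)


H = log2(n) = log2(101) = 6.6582

6.6582 bits


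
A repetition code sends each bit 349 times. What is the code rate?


Rate = k/n = 1/349

1/349


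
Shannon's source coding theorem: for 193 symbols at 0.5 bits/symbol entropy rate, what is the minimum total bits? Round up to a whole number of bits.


Minimum bits >= n * H = 193 * 0.5 = 96.5, rounded up to a whole number of bits = 97

97 bits


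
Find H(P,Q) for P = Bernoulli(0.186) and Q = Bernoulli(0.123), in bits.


H(P,Q) = -p*log2(q) - (1-p)*log2(1-q). -0.186*log2(0.123) = 0.562328; -0.814*log2(0.877) = 0.154132. H(P,Q) = 0.562328 + 0.154132 = 0.7165

0.7165 bits


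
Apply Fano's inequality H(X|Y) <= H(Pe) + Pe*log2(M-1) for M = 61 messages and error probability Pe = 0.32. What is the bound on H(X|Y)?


H(Pe) = -Pe*log2(Pe) - (1-Pe)*log2(1-Pe) = -0.32*log2(0.32) - 0.68*log2(0.68) = 0.526034 + 0.378347 = 0.9044. Pe*log2(M-1) = 0.32*log2(60) = 1.890205. Bound = H(Pe) + Pe*log2(M-1) = 0.526034 + 0.378347 + 1.890205 = 2.7946

2.7946 bits


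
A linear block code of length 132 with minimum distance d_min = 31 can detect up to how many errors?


Detection capability = d_min - 1 = 31 - 1 = 30

30 errors


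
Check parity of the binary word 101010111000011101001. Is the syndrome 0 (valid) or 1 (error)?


Syndrome = XOR of all bits = 1 XOR 0 XOR 1 XOR 0 XOR 1 XOR 0 XOR 1 XOR 1 XOR 1 XOR 0 XOR 0 XOR 0 XOR 0 XOR 1 XOR 1 XOR 1 XOR 0 XOR 1 XOR 0 XOR 0 XOR 1 = 1

1


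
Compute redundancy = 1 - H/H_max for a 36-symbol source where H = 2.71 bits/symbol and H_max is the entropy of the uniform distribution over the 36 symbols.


H_max = log2(K) = log2(36) = 5.1699 bits/symbol. Redundancy = 1 - H/H_max = 1 - 2.71/5.1699 = 1 - 0.5242 = 0.4758

0.4758


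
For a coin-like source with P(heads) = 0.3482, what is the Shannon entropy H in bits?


H = -p*log2(p) - (1-p)*log2(1-p). -0.3482*log2(0.3482) = 0.529965; -0.6518*log2(0.6518) = 0.402486. H = 0.529965 + 0.402486 = 0.9325

0.9325 bits


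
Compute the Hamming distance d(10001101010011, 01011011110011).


Count differing positions: ^ ^ . ^ . ^ ^ . ^ . . . . . = 6 differences

6


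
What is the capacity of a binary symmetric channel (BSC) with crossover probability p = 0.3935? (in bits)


H(p) = -p*log2(p) - (1-p)*log2(1-p) = -0.3935*log2(0.3935) - 0.6065*log2(0.6065) = 0.529480 + 0.437542 = 0.967. C = 1 - H(p) = 1 - 0.967 = 0.033

0.033 bits


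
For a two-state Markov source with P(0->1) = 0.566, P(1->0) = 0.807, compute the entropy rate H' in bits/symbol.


Stationary distribution: pi_0 = p10/(p01+p10) = 0.5878, pi_1 = 0.4122. Entropy rate H' = pi_0*H(p01) + pi_1*H(p10) = 0.5878*0.9874 + 0.4122*0.7077 = 0.8721

0.8721 bits/symbol


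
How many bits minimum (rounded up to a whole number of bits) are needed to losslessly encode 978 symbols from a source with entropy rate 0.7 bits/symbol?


Minimum bits >= n * H = 978 * 0.7 = 684.6, rounded up to a whole number of bits = 685

685 bits


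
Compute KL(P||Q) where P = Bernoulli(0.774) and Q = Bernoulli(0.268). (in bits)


KL = p*log2(p/q) + (1-p)*log2((1-p)/(1-q)) = 0.774*log2(0.774/0.268) + 0.226*log2(0.226/0.732) = 0.8011

0.8011 bits


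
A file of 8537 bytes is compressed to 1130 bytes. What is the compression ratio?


Ratio = original / compressed = 8537 / 1130 = 7.5549

7.5549


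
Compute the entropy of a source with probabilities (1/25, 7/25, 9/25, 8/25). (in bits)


H = -sum(p_i * log2(p_i)). Terms: -(1/25)*log2(1/25) = 0.185754; -(7/25)*log2(7/25) = 0.514220; -(9/25)*log2(9/25) = 0.530615; -(8/25)*log2(8/25) = 0.526034. H = 0.185754 + 0.514220 + 0.530615 + 0.526034 = 1.7566

1.7566 bits


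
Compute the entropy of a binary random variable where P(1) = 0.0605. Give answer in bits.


H = -p*log2(p) - (1-p)*log2(1-p). -0.0605*log2(0.0605) = 0.244839; -0.9395*log2(0.9395) = 0.084588. H = 0.244839 + 0.084588 = 0.3294

0.3294 bits


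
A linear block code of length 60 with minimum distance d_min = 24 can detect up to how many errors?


Detection capability = d_min - 1 = 24 - 1 = 23

23 errors


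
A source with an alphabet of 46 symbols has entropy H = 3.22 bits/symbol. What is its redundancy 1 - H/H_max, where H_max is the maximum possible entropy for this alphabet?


H_max = log2(K) = log2(46) = 5.5236 bits/symbol. Redundancy = 1 - H/H_max = 1 - 3.22/5.5236 = 1 - 0.583 = 0.417

0.417


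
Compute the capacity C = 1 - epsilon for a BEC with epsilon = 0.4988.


C = 1 - epsilon = 1 - 0.4988 = 0.5012

0.5012 bits


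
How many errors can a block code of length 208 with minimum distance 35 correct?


Correction capability = floor((d-1)/2) = floor((35-1)/2) = 17

17 errors


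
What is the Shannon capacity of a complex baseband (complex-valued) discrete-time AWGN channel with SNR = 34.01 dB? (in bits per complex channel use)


SNR_linear = 10^(34.01/10) = 2517.6769; C = log2(1 + SNR_linear) = log2(1 + 2517.6769) = 11.2985

11.2985 bits/channel use


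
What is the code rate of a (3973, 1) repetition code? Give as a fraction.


Rate = k/n = 1/3973

1/3973


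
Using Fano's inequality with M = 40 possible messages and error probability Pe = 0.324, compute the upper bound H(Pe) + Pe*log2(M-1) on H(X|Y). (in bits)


H(Pe) = -Pe*log2(Pe) - (1-Pe)*log2(1-Pe) = -0.324*log2(0.324) - 0.676*log2(0.676) = 0.526803 + 0.381876 = 0.9087. Pe*log2(M-1) = 0.324*log2(39) = 1.712470. Bound = H(Pe) + Pe*log2(M-1) = 0.526803 + 0.381876 + 1.712470 = 2.6211

2.6211 bits


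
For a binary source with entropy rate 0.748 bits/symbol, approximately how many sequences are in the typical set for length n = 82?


log2|A_typical| = nH = 82 * 0.748 = 61.336, so |A_typical| ~ 2^61.336 = 2.911e+18

2.911e+18


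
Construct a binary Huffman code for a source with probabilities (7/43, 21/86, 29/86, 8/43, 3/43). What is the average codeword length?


Huffman construction (repeatedly merge the two least-probable nodes; each merge adds 1 bit to every symbol beneath it): 3/43 + 7/43 = 10/43; 8/43 + 10/43 = 18/43; 21/86 + 29/86 = 25/43; 18/43 + 25/43 = 1. Resulting codeword lengths (in the order the probabilities were given): (3, 2, 2, 2, 3). L_avg = sum(p_i * l_i) = 7/43*3 + 21/86*2 + 29/86*2 + 8/43*2 + 3/43*3 = 96/43 = 2.2326

2.2326 bits


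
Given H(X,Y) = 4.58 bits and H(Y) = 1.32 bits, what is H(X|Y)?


H(X|Y) = H(X,Y) - H(Y) = 4.58 - 1.32 = 3.26

3.26 bits


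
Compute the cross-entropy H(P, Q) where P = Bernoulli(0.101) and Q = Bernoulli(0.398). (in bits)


H(P,Q) = -p*log2(q) - (1-p)*log2(1-q). -0.101*log2(0.398) = 0.134245; -0.899*log2(0.602) = 0.658216. H(P,Q) = 0.134245 + 0.658216 = 0.7925

0.7925 bits


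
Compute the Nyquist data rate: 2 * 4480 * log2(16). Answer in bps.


Rate = 2 * B * log2(M) = 2 * 4480 * 4.0 = 35840.0

35840.0 bps


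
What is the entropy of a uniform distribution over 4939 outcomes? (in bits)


H = log2(n) = log2(4939) = 12.27

12.27 bits


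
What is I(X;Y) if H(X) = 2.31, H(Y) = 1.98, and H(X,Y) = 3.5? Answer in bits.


I(X;Y) = H(X) + H(Y) - H(X,Y) = 2.31 + 1.98 - 3.5 = 0.79

0.79 bits


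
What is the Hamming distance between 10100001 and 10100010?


Count differing positions: . . . . . . ^ ^ = 2 differences

2


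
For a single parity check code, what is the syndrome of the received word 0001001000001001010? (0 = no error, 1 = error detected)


Syndrome = XOR of all bits = 0 XOR 0 XOR 0 XOR 1 XOR 0 XOR 0 XOR 1 XOR 0 XOR 0 XOR 0 XOR 0 XOR 0 XOR 1 XOR 0 XOR 0 XOR 1 XOR 0 XOR 1 XOR 0 = 1

1


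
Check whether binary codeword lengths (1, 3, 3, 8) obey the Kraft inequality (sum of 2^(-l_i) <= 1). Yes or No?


Kraft sum = sum(2^(-l_i)) = 0.7539, need <= 1. Result: satisfied (a binary prefix-free code with these lengths exists)

Yes


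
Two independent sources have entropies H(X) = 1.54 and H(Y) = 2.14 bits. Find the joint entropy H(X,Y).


For independent variables, H(X,Y) = H(X) + H(Y) = 1.54 + 2.14 = 3.68

3.68 bits


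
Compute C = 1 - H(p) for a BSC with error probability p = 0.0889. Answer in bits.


H(p) = -p*log2(p) - (1-p)*log2(1-p) = -0.0889*log2(0.0889) - 0.9111*log2(0.9111) = 0.310410 + 0.122378 = 0.4328. C = 1 - H(p) = 1 - 0.4328 = 0.5672

0.5672 bits


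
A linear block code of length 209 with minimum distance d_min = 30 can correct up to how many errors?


Correction capability = floor((d-1)/2) = floor((30-1)/2) = 14

14 errors


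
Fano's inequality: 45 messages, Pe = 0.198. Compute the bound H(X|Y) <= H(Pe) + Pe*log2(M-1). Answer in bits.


H(Pe) = -Pe*log2(Pe) - (1-Pe)*log2(1-Pe) = -0.198*log2(0.198) - 0.802*log2(0.802) = 0.462613 + 0.255297 = 0.7179. Pe*log2(M-1) = 0.198*log2(44) = 1.080967. Bound = H(Pe) + Pe*log2(M-1) = 0.462613 + 0.255297 + 1.080967 = 1.7989

1.7989 bits


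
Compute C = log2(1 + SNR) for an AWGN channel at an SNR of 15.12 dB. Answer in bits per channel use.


SNR_linear = 10^(15.12/10) = 32.5087; C = log2(1 + SNR_linear) = log2(1 + 32.5087) = 5.0665

5.0665 bits/channel use


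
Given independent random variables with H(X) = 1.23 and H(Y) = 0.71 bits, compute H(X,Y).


For independent variables, H(X,Y) = H(X) + H(Y) = 1.23 + 0.71 = 1.94

1.94 bits


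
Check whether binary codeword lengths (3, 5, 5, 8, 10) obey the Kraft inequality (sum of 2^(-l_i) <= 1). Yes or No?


Kraft sum = sum(2^(-l_i)) = 0.1924, need <= 1. Result: satisfied (a binary prefix-free code with these lengths exists)

Yes


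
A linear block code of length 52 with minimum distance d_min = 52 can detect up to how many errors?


Detection capability = d_min - 1 = 52 - 1 = 51

51 errors


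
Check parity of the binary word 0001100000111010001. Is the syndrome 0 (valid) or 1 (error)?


Syndrome = XOR of all bits = 0 XOR 0 XOR 0 XOR 1 XOR 1 XOR 0 XOR 0 XOR 0 XOR 0 XOR 0 XOR 1 XOR 1 XOR 1 XOR 0 XOR 1 XOR 0 XOR 0 XOR 0 XOR 1 = 1

1


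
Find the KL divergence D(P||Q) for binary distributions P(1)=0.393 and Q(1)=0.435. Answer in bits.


KL = p*log2(p/q) + (1-p)*log2((1-p)/(1-q)) = 0.393*log2(0.393/0.435) + 0.607*log2(0.607/0.565) = 0.0052

0.0052 bits


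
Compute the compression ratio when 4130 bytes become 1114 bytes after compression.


Ratio = original / compressed = 4130 / 1114 = 3.7074

3.7074


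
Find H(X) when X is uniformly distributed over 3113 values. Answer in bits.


H = log2(n) = log2(3113) = 11.6041

11.6041 bits


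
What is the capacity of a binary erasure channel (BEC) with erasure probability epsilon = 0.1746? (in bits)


C = 1 - epsilon = 1 - 0.1746 = 0.8254

0.8254 bits


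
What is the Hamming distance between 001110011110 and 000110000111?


Count differing positions: . . ^ . . . . ^ ^ . . ^ = 4 differences

4


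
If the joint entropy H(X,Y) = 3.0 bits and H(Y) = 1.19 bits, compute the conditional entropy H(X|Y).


H(X|Y) = H(X,Y) - H(Y) = 3.0 - 1.19 = 1.81

1.81 bits


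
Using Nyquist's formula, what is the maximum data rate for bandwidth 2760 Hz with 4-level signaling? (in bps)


Rate = 2 * B * log2(M) = 2 * 2760 * 2.0 = 11040.0

11040.0 bps


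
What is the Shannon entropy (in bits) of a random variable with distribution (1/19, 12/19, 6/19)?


H = -sum(p_i * log2(p_i)). Terms: -(1/19)*log2(1/19) = 0.223575; -(12/19)*log2(12/19) = 0.418715; -(6/19)*log2(6/19) = 0.525147. H = 0.223575 + 0.418715 + 0.525147 = 1.1674

1.1674 bits


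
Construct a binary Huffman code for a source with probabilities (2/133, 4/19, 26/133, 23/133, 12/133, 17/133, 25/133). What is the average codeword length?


Huffman construction (repeatedly merge the two least-probable nodes; each merge adds 1 bit to every symbol beneath it): 2/133 + 12/133 = 2/19; 2/19 + 17/133 = 31/133; 23/133 + 25/133 = 48/133; 26/133 + 4/19 = 54/133; 31/133 + 48/133 = 79/133; 54/133 + 79/133 = 1. Resulting codeword lengths (in the order the probabilities were given): (4, 2, 2, 3, 4, 3, 3). L_avg = sum(p_i * l_i) = 2/133*4 + 4/19*2 + 26/133*2 + 23/133*3 + 12/133*4 + 17/133*3 + 25/133*3 = 359/133 = 2.6992

2.6992 bits


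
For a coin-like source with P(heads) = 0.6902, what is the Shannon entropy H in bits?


H = -p*log2(p) - (1-p)*log2(1-p). -0.6902*log2(0.6902) = 0.369197; -0.3098*log2(0.3098) = 0.523745. H = 0.369197 + 0.523745 = 0.8929

0.8929 bits


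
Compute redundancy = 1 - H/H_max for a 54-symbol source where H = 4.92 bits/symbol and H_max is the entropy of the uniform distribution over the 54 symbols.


H_max = log2(K) = log2(54) = 5.7549 bits/symbol. Redundancy = 1 - H/H_max = 1 - 4.92/5.7549 = 1 - 0.8549 = 0.1451

0.1451


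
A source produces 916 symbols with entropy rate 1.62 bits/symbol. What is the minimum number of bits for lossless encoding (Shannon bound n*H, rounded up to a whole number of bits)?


Minimum bits >= n * H = 916 * 1.62 = 1483.92, rounded up to a whole number of bits = 1484

1484 bits


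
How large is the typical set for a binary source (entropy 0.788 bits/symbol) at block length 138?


log2|A_typical| = nH = 138 * 0.788 = 108.744, so |A_typical| ~ 2^108.744 = 5.435e+32

5.435e+32


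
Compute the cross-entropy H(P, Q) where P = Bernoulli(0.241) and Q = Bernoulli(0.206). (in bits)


H(P,Q) = -p*log2(q) - (1-p)*log2(1-q). -0.241*log2(0.206) = 0.549307; -0.759*log2(0.794) = 0.252587. H(P,Q) = 0.549307 + 0.252587 = 0.8019

0.8019 bits


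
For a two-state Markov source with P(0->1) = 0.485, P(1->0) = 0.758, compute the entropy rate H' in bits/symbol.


Stationary distribution: pi_0 = p10/(p01+p10) = 0.6098, pi_1 = 0.3902. Entropy rate H' = pi_0*H(p01) + pi_1*H(p10) = 0.6098*0.9994 + 0.3902*0.7984 = 0.9209

0.9209 bits/symbol


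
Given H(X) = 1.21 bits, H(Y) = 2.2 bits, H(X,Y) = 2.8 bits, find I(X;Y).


I(X;Y) = H(X) + H(Y) - H(X,Y) = 1.21 + 2.2 - 2.8 = 0.61

0.61 bits


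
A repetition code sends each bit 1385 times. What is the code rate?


Rate = k/n = 1/1385

1/1385


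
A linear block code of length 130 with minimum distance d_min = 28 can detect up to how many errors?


Detection capability = d_min - 1 = 28 - 1 = 27

27 errors


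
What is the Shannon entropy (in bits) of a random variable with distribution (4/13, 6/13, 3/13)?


H = -sum(p_i * log2(p_i)). Terms: -(4/13)*log2(4/13) = 0.523212; -(6/13)*log2(6/13) = 0.514836; -(3/13)*log2(3/13) = 0.488187. H = 0.523212 + 0.514836 + 0.488187 = 1.5262

1.5262 bits


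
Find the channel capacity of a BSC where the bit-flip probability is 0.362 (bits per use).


H(p) = -p*log2(p) - (1-p)*log2(1-p) = -0.362*log2(0.362) - 0.638*log2(0.638) = 0.530670 + 0.413661 = 0.9443. C = 1 - H(p) = 1 - 0.9443 = 0.0557

0.0557 bits


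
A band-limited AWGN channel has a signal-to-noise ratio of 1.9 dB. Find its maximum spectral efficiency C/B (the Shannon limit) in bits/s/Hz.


SNR_linear = 10^(1.9/10) = 1.5488; C/B = log2(1 + SNR_linear) = log2(1 + 1.5488) = 1.3498

1.3498 bits/s/Hz


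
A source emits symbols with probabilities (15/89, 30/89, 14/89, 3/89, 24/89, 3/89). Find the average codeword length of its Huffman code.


Huffman construction (repeatedly merge the two least-probable nodes; each merge adds 1 bit to every symbol beneath it): 3/89 + 3/89 = 6/89; 6/89 + 14/89 = 20/89; 15/89 + 20/89 = 35/89; 24/89 + 30/89 = 54/89; 35/89 + 54/89 = 1. Resulting codeword lengths (in the order the probabilities were given): (2, 2, 3, 4, 2, 4). L_avg = sum(p_i * l_i) = 15/89*2 + 30/89*2 + 14/89*3 + 3/89*4 + 24/89*2 + 3/89*4 = 204/89 = 2.2921

2.2921 bits


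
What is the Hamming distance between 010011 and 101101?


Count differing positions: ^ ^ ^ ^ ^ . = 5 differences

5


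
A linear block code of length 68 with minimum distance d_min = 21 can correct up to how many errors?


Correction capability = floor((d-1)/2) = floor((21-1)/2) = 10

10 errors


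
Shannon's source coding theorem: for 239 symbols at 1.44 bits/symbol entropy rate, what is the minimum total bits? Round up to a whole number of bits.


Minimum bits >= n * H = 239 * 1.44 = 344.16, rounded up to a whole number of bits = 345

345 bits


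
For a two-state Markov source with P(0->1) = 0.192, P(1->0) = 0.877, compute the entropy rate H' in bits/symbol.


Stationary distribution: pi_0 = p10/(p01+p10) = 0.8204, pi_1 = 0.1796. Entropy rate H' = pi_0*H(p01) + pi_1*H(p10) = 0.8204*0.7056 + 0.1796*0.5379 = 0.6755

0.6755 bits/symbol


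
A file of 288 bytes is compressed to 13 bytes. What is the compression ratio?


Ratio = original / compressed = 288 / 13 = 22.1538

22.1538


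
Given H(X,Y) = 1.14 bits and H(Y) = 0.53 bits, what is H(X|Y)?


H(X|Y) = H(X,Y) - H(Y) = 1.14 - 0.53 = 0.61

0.61 bits


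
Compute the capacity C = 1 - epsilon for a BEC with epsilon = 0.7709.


C = 1 - epsilon = 1 - 0.7709 = 0.2291

0.2291 bits


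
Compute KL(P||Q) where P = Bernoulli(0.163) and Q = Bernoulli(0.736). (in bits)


KL = p*log2(p/q) + (1-p)*log2((1-p)/(1-q)) = 0.163*log2(0.163/0.736) + 0.837*log2(0.837/0.264) = 1.0388

1.0388 bits


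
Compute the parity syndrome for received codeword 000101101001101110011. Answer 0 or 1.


Syndrome = XOR of all bits = 0 XOR 0 XOR 0 XOR 1 XOR 0 XOR 1 XOR 1 XOR 0 XOR 1 XOR 0 XOR 0 XOR 1 XOR 1 XOR 0 XOR 1 XOR 1 XOR 1 XOR 0 XOR 0 XOR 1 XOR 1 = 1

1


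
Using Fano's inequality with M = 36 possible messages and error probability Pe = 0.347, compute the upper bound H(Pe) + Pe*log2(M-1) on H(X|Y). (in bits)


H(Pe) = -Pe*log2(Pe) - (1-Pe)*log2(1-Pe) = -0.347*log2(0.347) - 0.653*log2(0.653) = 0.529866 + 0.401494 = 0.9314. Pe*log2(M-1) = 0.347*log2(35) = 1.779861. Bound = H(Pe) + Pe*log2(M-1) = 0.529866 + 0.401494 + 1.779861 = 2.7112

2.7112 bits


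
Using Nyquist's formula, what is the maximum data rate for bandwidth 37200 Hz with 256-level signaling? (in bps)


Rate = 2 * B * log2(M) = 2 * 37200 * 8.0 = 595200.0

595200.0 bps
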